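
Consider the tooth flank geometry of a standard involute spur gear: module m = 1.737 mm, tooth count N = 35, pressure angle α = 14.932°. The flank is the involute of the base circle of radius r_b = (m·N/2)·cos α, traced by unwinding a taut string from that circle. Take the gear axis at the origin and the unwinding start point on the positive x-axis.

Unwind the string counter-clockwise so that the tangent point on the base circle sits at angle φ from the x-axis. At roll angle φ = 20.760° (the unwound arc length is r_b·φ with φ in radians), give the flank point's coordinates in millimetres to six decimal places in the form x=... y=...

x=31.236193 y=0.459621

pitch radius r_p = m·N/2 = 1.737·35/2 = 30.397500
base radius r_b = r_p·cos α = 30.397500·cos 14.932° = 29.371047
roll angle φ = 20.760° = 0.36233035 rad
x = r_b·(cos φ + φ·sin φ) = 29.371047·(0.93507336 + 0.36233035·0.35445424) = 31.236193
y = r_b·(sin φ − φ·cos φ) = 29.371047·(0.35445424 − 0.36233035·0.93507336) = 0.459621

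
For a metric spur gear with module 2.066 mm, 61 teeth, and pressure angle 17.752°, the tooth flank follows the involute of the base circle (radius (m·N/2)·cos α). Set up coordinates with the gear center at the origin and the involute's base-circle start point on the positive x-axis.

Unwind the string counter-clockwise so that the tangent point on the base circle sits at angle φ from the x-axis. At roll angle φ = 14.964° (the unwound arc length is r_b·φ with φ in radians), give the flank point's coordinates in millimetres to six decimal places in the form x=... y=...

pitch radius r_p = m·N/2 = 2.066·61/2 = 63.013000
base radius r_b = r_p·cos α = 63.013000·cos 17.752° = 60.012646
roll angle φ = 14.964° = 0.26117107 rad
x = r_b·(cos φ + φ·sin φ) = 60.012646·(0.96608826 + 0.26117107·0.25821208) = 62.024617
y = r_b·(sin φ − φ·cos φ) = 60.012646·(0.25821208 − 0.26117107·0.96608826) = 0.353942

x=62.024617 y=0.353942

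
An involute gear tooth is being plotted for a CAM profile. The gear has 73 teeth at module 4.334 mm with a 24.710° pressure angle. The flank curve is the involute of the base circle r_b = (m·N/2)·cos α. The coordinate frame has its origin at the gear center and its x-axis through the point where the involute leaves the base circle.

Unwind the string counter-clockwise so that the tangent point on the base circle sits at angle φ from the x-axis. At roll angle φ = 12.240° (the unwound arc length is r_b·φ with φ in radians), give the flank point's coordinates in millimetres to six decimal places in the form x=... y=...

x=146.948125 y=0.464887

pitch radius r_p = m·N/2 = 4.334·73/2 = 158.191000
base radius r_b = r_p·cos α = 158.191000·cos 24.710° = 143.706278
roll angle φ = 12.240° = 0.21362830 rad
x = r_b·(cos φ + φ·sin φ) = 143.706278·(0.97726812 + 0.21362830·0.21200711) = 146.948125
y = r_b·(sin φ − φ·cos φ) = 143.706278·(0.21200711 − 0.21362830·0.97726812) = 0.464887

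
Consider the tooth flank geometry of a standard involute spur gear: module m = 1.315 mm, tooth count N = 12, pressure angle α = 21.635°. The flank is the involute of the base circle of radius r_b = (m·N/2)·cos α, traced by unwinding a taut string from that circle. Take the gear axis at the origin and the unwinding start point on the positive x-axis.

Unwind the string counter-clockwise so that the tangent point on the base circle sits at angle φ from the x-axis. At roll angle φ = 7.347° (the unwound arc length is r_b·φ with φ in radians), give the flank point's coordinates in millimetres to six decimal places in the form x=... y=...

pitch radius r_p = m·N/2 = 1.315·12/2 = 7.890000
base radius r_b = r_p·cos α = 7.890000·cos 21.635° = 7.334161
roll angle φ = 7.347° = 0.12822934 rad
x = r_b·(cos φ + φ·sin φ) = 7.334161·(0.99178988 + 0.12822934·0.12787822) = 7.394210
y = r_b·(sin φ − φ·cos φ) = 7.334161·(0.12787822 − 0.12822934·0.99178988) = 0.005146

x=7.394210 y=0.005146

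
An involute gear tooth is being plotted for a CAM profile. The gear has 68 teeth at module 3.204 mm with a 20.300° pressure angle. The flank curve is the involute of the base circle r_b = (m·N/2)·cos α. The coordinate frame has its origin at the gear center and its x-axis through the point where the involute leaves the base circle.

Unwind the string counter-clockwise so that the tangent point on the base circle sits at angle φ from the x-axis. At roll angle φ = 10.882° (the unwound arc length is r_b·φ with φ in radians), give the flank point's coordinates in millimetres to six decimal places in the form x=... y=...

pitch radius r_p = m·N/2 = 3.204·68/2 = 108.936000
base radius r_b = r_p·cos α = 108.936000·cos 20.300° = 102.169869
roll angle φ = 10.882° = 0.18992673 rad
x = r_b·(cos φ + φ·sin φ) = 102.169869·(0.98201807 + 0.18992673·0.18878694) = 103.996028
y = r_b·(sin φ − φ·cos φ) = 102.169869·(0.18878694 − 0.18992673·0.98201807) = 0.232484

x=103.996028 y=0.232484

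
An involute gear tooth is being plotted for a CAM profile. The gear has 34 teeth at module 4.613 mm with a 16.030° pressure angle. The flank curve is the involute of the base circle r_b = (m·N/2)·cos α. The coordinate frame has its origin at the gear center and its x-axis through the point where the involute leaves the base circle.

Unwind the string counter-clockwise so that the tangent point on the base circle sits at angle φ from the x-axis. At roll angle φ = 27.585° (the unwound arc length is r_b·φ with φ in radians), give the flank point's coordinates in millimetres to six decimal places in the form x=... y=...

x=83.607391 y=2.739292

pitch radius r_p = m·N/2 = 4.613·34/2 = 78.421000
base radius r_b = r_p·cos α = 78.421000·cos 16.030° = 75.371775
roll angle φ = 27.585° = 0.48144907 rad
x = r_b·(cos φ + φ·sin φ) = 75.371775·(0.88632484 + 0.48144907·0.46306401) = 83.607391
y = r_b·(sin φ − φ·cos φ) = 75.371775·(0.46306401 − 0.48144907·0.88632484) = 2.739292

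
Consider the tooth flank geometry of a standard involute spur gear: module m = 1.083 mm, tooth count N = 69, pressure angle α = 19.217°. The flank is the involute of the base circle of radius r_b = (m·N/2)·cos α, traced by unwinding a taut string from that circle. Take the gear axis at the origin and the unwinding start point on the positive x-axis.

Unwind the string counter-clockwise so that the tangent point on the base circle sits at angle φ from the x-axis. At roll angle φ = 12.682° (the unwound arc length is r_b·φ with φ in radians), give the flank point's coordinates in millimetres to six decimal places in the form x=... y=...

x=36.135269 y=0.126909

pitch radius r_p = m·N/2 = 1.083·69/2 = 37.363500
base radius r_b = r_p·cos α = 37.363500·cos 19.217° = 35.281559
roll angle φ = 12.682° = 0.22134266 rad
x = r_b·(cos φ + φ·sin φ) = 35.281559·(0.97560356 + 0.22134266·0.21953972) = 36.135269
y = r_b·(sin φ − φ·cos φ) = 35.281559·(0.21953972 − 0.22134266·0.97560356) = 0.126909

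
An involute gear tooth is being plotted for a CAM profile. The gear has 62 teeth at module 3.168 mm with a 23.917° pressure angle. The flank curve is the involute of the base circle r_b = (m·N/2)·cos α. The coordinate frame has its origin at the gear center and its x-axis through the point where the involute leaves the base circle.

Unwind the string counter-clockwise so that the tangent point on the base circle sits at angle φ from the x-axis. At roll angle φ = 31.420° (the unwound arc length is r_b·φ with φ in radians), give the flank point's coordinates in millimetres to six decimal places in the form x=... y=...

pitch radius r_p = m·N/2 = 3.168·62/2 = 98.208000
base radius r_b = r_p·cos α = 98.208000·cos 23.917° = 89.775243
roll angle φ = 31.420° = 0.54838245 rad
x = r_b·(cos φ + φ·sin φ) = 89.775243·(0.85336888 + 0.54838245·0.52130755) = 102.275978
y = r_b·(sin φ − φ·cos φ) = 89.775243·(0.52130755 − 0.54838245·0.85336888) = 4.788165

x=102.275978 y=4.788165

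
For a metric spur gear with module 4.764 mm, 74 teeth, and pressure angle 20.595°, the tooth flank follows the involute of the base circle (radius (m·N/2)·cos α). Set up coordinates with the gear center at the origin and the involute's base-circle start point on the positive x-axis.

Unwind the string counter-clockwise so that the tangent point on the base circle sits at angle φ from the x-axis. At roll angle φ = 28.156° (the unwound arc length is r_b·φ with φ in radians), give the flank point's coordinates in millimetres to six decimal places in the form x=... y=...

pitch radius r_p = m·N/2 = 4.764·74/2 = 176.268000
base radius r_b = r_p·cos α = 176.268000·cos 20.595° = 165.002754
roll angle φ = 28.156° = 0.49141490 rad
x = r_b·(cos φ + φ·sin φ) = 165.002754·(0.88166609 + 0.49141490·0.47187383) = 183.739133
y = r_b·(sin φ − φ·cos φ) = 165.002754·(0.47187383 − 0.49141490·0.88166609) = 6.370753

x=183.739133 y=6.370753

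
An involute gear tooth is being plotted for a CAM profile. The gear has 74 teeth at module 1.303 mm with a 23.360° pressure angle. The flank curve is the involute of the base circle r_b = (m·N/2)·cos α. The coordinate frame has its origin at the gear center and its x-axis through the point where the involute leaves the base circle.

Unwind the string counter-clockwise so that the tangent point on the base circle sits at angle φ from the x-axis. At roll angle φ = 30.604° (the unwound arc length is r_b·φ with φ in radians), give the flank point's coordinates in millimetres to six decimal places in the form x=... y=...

x=50.129691 y=2.184779

pitch radius r_p = m·N/2 = 1.303·74/2 = 48.211000
base radius r_b = r_p·cos α = 48.211000·cos 23.360° = 44.259225
roll angle φ = 30.604° = 0.53414056 rad
x = r_b·(cos φ + φ·sin φ) = 44.259225·(0.86070649 + 0.53414056·0.50910151) = 50.129691
y = r_b·(sin φ − φ·cos φ) = 44.259225·(0.50910151 − 0.53414056·0.86070649) = 2.184779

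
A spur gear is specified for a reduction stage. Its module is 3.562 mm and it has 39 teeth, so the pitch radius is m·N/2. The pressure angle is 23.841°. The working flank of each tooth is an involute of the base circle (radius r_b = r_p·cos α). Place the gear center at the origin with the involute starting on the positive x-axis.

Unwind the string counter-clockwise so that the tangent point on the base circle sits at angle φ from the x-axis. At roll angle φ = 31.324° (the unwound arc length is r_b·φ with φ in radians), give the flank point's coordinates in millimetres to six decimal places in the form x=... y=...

pitch radius r_p = m·N/2 = 3.562·39/2 = 69.459000
base radius r_b = r_p·cos α = 69.459000·cos 23.841° = 63.532110
roll angle φ = 31.324° = 0.54670693 rad
x = r_b·(cos φ + φ·sin φ) = 63.532110·(0.85424114 + 0.54670693·0.51987698) = 72.328860
y = r_b·(sin φ − φ·cos φ) = 63.532110·(0.51987698 − 0.54670693·0.85424114) = 3.358144

x=72.328860 y=3.358144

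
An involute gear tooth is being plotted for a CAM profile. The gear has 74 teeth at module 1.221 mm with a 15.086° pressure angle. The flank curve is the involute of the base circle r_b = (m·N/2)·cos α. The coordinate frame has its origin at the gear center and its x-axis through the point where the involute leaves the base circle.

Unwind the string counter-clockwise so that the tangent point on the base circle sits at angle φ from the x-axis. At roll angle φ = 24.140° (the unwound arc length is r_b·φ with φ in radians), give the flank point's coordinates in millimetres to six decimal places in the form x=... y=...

pitch radius r_p = m·N/2 = 1.221·74/2 = 45.177000
base radius r_b = r_p·cos α = 45.177000·cos 15.086° = 43.620031
roll angle φ = 24.140° = 0.42132248 rad
x = r_b·(cos φ + φ·sin φ) = 43.620031·(0.91254889 + 0.42132248·0.40896764) = 47.321459
y = r_b·(sin φ − φ·cos φ) = 43.620031·(0.40896764 − 0.42132248·0.91254889) = 1.068267

x=47.321459 y=1.068267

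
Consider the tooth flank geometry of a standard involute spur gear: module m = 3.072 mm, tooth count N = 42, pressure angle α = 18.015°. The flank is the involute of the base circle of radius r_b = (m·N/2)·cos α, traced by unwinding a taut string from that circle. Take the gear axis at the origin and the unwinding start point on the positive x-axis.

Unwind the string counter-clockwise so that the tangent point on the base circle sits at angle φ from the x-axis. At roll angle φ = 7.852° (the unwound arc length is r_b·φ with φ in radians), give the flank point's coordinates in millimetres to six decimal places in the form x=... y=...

x=61.922731 y=0.052535

pitch radius r_p = m·N/2 = 3.072·42/2 = 64.512000
base radius r_b = r_p·cos α = 64.512000·cos 18.015° = 61.349337
roll angle φ = 7.852° = 0.13704325 rad
x = r_b·(cos φ + φ·sin φ) = 61.349337·(0.99062426 + 0.13704325·0.13661469) = 61.922731
y = r_b·(sin φ − φ·cos φ) = 61.349337·(0.13661469 − 0.13704325·0.99062426) = 0.052535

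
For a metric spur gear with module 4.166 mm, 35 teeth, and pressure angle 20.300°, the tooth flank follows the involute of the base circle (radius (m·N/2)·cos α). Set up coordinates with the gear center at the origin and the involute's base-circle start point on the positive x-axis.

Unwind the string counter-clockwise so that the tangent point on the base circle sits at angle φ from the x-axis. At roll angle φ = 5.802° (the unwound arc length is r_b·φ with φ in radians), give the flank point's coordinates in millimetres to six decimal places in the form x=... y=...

x=68.726476 y=0.023643

pitch radius r_p = m·N/2 = 4.166·35/2 = 72.905000
base radius r_b = r_p·cos α = 72.905000·cos 20.300° = 68.376793
roll angle φ = 5.802° = 0.10126400 rad
x = r_b·(cos φ + φ·sin φ) = 68.376793·(0.99487718 + 0.10126400·0.10109103) = 68.726476
y = r_b·(sin φ − φ·cos φ) = 68.376793·(0.10109103 − 0.10126400·0.99487718) = 0.023643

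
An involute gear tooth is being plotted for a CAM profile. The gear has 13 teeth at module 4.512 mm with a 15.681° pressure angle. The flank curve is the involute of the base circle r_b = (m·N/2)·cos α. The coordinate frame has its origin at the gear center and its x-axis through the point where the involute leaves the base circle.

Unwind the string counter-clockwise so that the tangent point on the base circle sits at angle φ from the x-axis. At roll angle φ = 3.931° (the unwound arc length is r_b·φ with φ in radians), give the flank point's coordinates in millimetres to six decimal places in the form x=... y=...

x=28.302833 y=0.003038

pitch radius r_p = m·N/2 = 4.512·13/2 = 29.328000
base radius r_b = r_p·cos α = 29.328000·cos 15.681° = 28.236454
roll angle φ = 3.931° = 0.06860889 rad
x = r_b·(cos φ + φ·sin φ) = 28.236454·(0.99764733 + 0.06860889·0.06855508) = 28.302833
y = r_b·(sin φ − φ·cos φ) = 28.236454·(0.06855508 − 0.06860889·0.99764733) = 0.003038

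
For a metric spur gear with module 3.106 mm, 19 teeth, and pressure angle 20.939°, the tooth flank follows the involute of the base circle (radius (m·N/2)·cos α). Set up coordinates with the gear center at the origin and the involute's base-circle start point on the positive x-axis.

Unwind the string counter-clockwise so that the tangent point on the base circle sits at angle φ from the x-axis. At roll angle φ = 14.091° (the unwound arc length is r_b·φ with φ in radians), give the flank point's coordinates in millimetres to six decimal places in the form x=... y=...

x=28.379257 y=0.135819

pitch radius r_p = m·N/2 = 3.106·19/2 = 29.507000
base radius r_b = r_p·cos α = 29.507000·cos 20.939° = 27.558400
roll angle φ = 14.091° = 0.24593434 rad
x = r_b·(cos φ + φ·sin φ) = 27.558400·(0.96991027 + 0.24593434·0.24346266) = 28.379257
y = r_b·(sin φ − φ·cos φ) = 27.558400·(0.24346266 − 0.24593434·0.96991027) = 0.135819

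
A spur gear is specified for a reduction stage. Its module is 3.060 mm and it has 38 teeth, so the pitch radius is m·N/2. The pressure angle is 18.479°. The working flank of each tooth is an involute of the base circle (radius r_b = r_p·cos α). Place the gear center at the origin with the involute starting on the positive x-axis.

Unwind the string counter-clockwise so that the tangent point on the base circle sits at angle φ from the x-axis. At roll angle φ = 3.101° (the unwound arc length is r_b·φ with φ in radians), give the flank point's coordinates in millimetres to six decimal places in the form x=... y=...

x=55.222999 y=0.002913

pitch radius r_p = m·N/2 = 3.060·38/2 = 58.140000
base radius r_b = r_p·cos α = 58.140000·cos 18.479° = 55.142295
roll angle φ = 3.101° = 0.05412266 rad
x = r_b·(cos φ + φ·sin φ) = 55.142295·(0.99853573 + 0.05412266·0.05409624) = 55.222999
y = r_b·(sin φ − φ·cos φ) = 55.142295·(0.05409624 − 0.05412266·0.99853573) = 0.002913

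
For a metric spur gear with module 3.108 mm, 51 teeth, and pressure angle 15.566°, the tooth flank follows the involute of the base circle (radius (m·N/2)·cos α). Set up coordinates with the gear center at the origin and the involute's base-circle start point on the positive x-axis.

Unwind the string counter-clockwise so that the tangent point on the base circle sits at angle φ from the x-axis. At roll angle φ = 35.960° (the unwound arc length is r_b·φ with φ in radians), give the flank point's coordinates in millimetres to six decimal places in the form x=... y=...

pitch radius r_p = m·N/2 = 3.108·51/2 = 79.254000
base radius r_b = r_p·cos α = 79.254000·cos 15.566° = 76.347120
roll angle φ = 35.960° = 0.62762040 rad
x = r_b·(cos φ + φ·sin φ) = 76.347120·(0.80942715 + 0.62762040·0.58722031) = 89.935273
y = r_b·(sin φ − φ·cos φ) = 76.347120·(0.58722031 − 0.62762040·0.80942715) = 6.047251

x=89.935273 y=6.047251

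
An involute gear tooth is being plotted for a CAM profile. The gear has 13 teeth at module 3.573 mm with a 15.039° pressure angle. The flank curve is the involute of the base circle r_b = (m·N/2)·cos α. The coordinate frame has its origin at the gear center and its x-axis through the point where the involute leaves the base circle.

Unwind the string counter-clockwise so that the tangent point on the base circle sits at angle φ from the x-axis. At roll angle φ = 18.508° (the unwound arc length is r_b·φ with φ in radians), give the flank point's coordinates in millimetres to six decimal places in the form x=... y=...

x=23.568883 y=0.249380

pitch radius r_p = m·N/2 = 3.573·13/2 = 23.224500
base radius r_b = r_p·cos α = 23.224500·cos 15.039° = 22.429048
roll angle φ = 18.508° = 0.32302554 rad
x = r_b·(cos φ + φ·sin φ) = 22.429048·(0.94827934 + 0.32302554·0.31743706) = 23.568883
y = r_b·(sin φ − φ·cos φ) = 22.429048·(0.31743706 − 0.32302554·0.94827934) = 0.249380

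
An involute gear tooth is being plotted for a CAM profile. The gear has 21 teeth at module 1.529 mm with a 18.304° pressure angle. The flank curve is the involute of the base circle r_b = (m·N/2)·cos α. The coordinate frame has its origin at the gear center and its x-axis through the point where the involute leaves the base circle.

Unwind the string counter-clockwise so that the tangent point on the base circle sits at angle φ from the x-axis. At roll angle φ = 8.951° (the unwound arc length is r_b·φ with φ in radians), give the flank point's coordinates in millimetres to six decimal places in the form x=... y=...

pitch radius r_p = m·N/2 = 1.529·21/2 = 16.054500
base radius r_b = r_p·cos α = 16.054500·cos 18.304° = 15.242199
roll angle φ = 8.951° = 0.15622442 rad
x = r_b·(cos φ + φ·sin φ) = 15.242199·(0.98782176 + 0.15622442·0.15558973) = 15.427067
y = r_b·(sin φ − φ·cos φ) = 15.242199·(0.15558973 − 0.15622442·0.98782176) = 0.019325

x=15.427067 y=0.019325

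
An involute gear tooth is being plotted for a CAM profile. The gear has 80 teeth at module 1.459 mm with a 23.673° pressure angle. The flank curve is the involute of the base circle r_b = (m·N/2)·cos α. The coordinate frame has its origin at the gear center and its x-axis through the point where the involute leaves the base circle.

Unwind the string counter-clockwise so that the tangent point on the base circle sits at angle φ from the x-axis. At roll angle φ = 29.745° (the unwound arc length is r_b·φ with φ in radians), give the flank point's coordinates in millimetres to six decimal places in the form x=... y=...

x=60.173694 y=2.426292

pitch radius r_p = m·N/2 = 1.459·80/2 = 58.360000
base radius r_b = r_p·cos α = 58.360000·cos 23.673° = 53.449117
roll angle φ = 29.745° = 0.51914819 rad
x = r_b·(cos φ + φ·sin φ) = 53.449117·(0.86824211 + 0.51914819·0.49614074) = 60.173694
y = r_b·(sin φ − φ·cos φ) = 53.449117·(0.49614074 − 0.51914819·0.86824211) = 2.426292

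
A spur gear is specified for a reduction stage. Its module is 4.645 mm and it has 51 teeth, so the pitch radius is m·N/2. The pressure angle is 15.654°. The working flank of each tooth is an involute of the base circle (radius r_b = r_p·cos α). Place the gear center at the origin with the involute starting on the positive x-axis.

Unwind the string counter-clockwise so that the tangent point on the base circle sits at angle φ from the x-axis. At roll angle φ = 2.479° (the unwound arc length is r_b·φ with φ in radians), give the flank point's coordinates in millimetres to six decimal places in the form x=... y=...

pitch radius r_p = m·N/2 = 4.645·51/2 = 118.447500
base radius r_b = r_p·cos α = 118.447500·cos 15.654° = 114.054127
roll angle φ = 2.479° = 0.04326671 rad
x = r_b·(cos φ + φ·sin φ) = 114.054127·(0.99906414 + 0.04326671·0.04325321) = 114.160832
y = r_b·(sin φ − φ·cos φ) = 114.054127·(0.04325321 − 0.04326671·0.99906414) = 0.003079

x=114.160832 y=0.003079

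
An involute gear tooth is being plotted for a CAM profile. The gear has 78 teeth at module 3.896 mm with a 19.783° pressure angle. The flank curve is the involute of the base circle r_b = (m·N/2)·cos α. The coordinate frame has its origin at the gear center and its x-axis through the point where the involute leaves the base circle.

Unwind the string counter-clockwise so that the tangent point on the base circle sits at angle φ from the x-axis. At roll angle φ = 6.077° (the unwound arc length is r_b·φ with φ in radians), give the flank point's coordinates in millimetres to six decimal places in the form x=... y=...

pitch radius r_p = m·N/2 = 3.896·78/2 = 151.944000
base radius r_b = r_p·cos α = 151.944000·cos 19.783° = 142.976452
roll angle φ = 6.077° = 0.10606366 rad
x = r_b·(cos φ + φ·sin φ) = 142.976452·(0.99438052 + 0.10606366·0.10586491) = 143.778399
y = r_b·(sin φ − φ·cos φ) = 142.976452·(0.10586491 − 0.10606366·0.99438052) = 0.056801

x=143.778399 y=0.056801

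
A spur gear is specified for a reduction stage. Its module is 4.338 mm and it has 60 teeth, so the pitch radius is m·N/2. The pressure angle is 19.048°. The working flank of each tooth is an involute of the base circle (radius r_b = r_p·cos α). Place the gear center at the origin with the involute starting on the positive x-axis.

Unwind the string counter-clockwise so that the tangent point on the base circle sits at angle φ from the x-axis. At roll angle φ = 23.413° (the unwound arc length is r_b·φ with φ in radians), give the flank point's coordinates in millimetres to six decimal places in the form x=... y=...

pitch radius r_p = m·N/2 = 4.338·60/2 = 130.140000
base radius r_b = r_p·cos α = 130.140000·cos 19.048° = 123.014249
roll angle φ = 23.413° = 0.40863394 rad
x = r_b·(cos φ + φ·sin φ) = 123.014249·(0.91766449 + 0.40863394·0.39735611) = 132.860025
y = r_b·(sin φ − φ·cos φ) = 123.014249·(0.39735611 − 0.40863394·0.91766449) = 2.751491

x=132.860025 y=2.751491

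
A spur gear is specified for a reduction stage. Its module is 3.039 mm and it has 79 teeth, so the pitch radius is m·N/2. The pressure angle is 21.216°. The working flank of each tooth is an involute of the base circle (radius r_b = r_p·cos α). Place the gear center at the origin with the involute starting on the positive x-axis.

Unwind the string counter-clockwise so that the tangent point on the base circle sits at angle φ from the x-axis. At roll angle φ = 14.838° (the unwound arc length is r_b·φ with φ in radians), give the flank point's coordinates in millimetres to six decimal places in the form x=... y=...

pitch radius r_p = m·N/2 = 3.039·79/2 = 120.040500
base radius r_b = r_p·cos α = 120.040500·cos 21.216° = 111.904489
roll angle φ = 14.838° = 0.25897195 rad
x = r_b·(cos φ + φ·sin φ) = 111.904489·(0.96665376 + 0.25897195·0.25608692) = 115.594325
y = r_b·(sin φ − φ·cos φ) = 111.904489·(0.25608692 − 0.25897195·0.96665376) = 0.643530

x=115.594325 y=0.643530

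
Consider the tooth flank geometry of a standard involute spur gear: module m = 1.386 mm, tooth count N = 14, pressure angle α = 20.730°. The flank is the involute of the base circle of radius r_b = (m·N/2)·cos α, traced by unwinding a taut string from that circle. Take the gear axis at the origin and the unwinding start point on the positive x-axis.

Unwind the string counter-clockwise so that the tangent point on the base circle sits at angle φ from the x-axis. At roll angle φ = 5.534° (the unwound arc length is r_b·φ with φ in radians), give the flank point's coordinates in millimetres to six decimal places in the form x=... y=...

x=9.116107 y=0.002723

pitch radius r_p = m·N/2 = 1.386·14/2 = 9.702000
base radius r_b = r_p·cos α = 9.702000·cos 20.730° = 9.073881
roll angle φ = 5.534° = 0.09658652 rad
x = r_b·(cos φ + φ·sin φ) = 9.073881·(0.99533915 + 0.09658652·0.09643642) = 9.116107
y = r_b·(sin φ − φ·cos φ) = 9.073881·(0.09643642 − 0.09658652·0.99533915) = 0.002723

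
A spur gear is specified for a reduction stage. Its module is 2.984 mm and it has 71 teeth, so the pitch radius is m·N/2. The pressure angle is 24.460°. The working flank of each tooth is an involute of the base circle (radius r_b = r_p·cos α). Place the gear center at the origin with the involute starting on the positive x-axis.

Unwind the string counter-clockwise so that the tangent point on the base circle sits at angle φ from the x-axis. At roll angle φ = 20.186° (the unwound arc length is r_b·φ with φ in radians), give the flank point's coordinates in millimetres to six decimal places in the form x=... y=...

x=102.224541 y=1.388192

pitch radius r_p = m·N/2 = 2.984·71/2 = 105.932000
base radius r_b = r_p·cos α = 105.932000·cos 24.460° = 96.424662
roll angle φ = 20.186° = 0.35231216 rad
x = r_b·(cos φ + φ·sin φ) = 96.424662·(0.93857737 + 0.35231216·0.34506887) = 102.224541
y = r_b·(sin φ − φ·cos φ) = 96.424662·(0.34506887 − 0.35231216·0.93857737) = 1.388192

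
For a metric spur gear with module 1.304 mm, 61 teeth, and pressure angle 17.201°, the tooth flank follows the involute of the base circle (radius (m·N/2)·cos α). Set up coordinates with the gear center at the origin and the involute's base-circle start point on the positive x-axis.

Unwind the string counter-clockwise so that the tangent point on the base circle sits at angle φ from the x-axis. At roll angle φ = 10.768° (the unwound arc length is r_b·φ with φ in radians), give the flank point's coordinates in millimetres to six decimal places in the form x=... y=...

pitch radius r_p = m·N/2 = 1.304·61/2 = 39.772000
base radius r_b = r_p·cos α = 39.772000·cos 17.201° = 37.993126
roll angle φ = 10.768° = 0.18793705 rad
x = r_b·(cos φ + φ·sin φ) = 37.993126·(0.98239175 + 0.18793705·0.18683267) = 38.658178
y = r_b·(sin φ − φ·cos φ) = 37.993126·(0.18683267 − 0.18793705·0.98239175) = 0.083770

x=38.658178 y=0.083770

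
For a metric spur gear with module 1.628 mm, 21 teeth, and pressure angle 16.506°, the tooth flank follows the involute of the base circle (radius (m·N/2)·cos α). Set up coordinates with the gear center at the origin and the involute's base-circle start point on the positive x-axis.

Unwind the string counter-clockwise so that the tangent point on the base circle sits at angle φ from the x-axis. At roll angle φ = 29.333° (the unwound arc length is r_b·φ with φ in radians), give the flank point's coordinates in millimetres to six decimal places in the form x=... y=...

x=18.398708 y=0.714039

pitch radius r_p = m·N/2 = 1.628·21/2 = 17.094000
base radius r_b = r_p·cos α = 17.094000·cos 16.506° = 16.389556
roll angle φ = 29.333° = 0.51195743 rad
x = r_b·(cos φ + φ·sin φ) = 16.389556·(0.87178726 + 0.51195743·0.48988465) = 18.398708
y = r_b·(sin φ − φ·cos φ) = 16.389556·(0.48988465 − 0.51195743·0.87178726) = 0.714039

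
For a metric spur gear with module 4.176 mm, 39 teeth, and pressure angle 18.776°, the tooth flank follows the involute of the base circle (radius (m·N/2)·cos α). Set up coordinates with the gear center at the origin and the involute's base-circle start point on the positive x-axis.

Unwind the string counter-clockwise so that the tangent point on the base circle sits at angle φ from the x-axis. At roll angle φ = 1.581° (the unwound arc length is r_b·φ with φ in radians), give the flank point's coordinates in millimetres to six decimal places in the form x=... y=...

x=77.127875 y=0.000540

pitch radius r_p = m·N/2 = 4.176·39/2 = 81.432000
base radius r_b = r_p·cos α = 81.432000·cos 18.776° = 77.098528
roll angle φ = 1.581° = 0.02759366 rad
x = r_b·(cos φ + φ·sin φ) = 77.098528·(0.99961932 + 0.02759366·0.02759015) = 77.127875
y = r_b·(sin φ − φ·cos φ) = 77.098528·(0.02759015 − 0.02759366·0.99961932) = 0.000540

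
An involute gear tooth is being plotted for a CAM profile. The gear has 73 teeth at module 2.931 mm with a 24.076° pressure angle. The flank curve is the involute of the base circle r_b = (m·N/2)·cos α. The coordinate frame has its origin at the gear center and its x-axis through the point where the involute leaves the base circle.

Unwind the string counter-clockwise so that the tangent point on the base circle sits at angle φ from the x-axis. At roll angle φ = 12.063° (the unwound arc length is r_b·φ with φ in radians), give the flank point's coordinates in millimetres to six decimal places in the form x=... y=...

pitch radius r_p = m·N/2 = 2.931·73/2 = 106.981500
base radius r_b = r_p·cos α = 106.981500·cos 24.076° = 97.674659
roll angle φ = 12.063° = 0.21053907 rad
x = r_b·(cos φ + φ·sin φ) = 97.674659·(0.97791840 + 0.21053907·0.20898709) = 99.815526
y = r_b·(sin φ − φ·cos φ) = 97.674659·(0.20898709 − 0.21053907·0.97791840) = 0.302505

x=99.815526 y=0.302505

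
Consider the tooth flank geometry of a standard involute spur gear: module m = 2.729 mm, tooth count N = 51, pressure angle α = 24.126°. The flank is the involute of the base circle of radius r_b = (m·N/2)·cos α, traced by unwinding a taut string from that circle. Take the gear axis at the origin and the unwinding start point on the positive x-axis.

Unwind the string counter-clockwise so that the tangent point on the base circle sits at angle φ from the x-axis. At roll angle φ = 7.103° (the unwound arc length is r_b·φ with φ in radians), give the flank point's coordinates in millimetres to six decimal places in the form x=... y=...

pitch radius r_p = m·N/2 = 2.729·51/2 = 69.589500
base radius r_b = r_p·cos α = 69.589500·cos 24.126° = 63.510773
roll angle φ = 7.103° = 0.12397074 rad
x = r_b·(cos φ + φ·sin φ) = 63.510773·(0.99232546 + 0.12397074·0.12365343) = 63.996940
y = r_b·(sin φ − φ·cos φ) = 63.510773·(0.12365343 − 0.12397074·0.99232546) = 0.040273

x=63.996940 y=0.040273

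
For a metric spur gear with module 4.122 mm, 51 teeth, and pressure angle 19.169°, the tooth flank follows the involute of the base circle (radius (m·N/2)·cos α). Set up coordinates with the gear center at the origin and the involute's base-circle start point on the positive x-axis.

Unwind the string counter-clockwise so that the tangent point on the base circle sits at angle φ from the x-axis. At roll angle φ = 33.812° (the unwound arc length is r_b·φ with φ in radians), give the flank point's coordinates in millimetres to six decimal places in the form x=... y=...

x=115.094628 y=6.567468

pitch radius r_p = m·N/2 = 4.122·51/2 = 105.111000
base radius r_b = r_p·cos α = 105.111000·cos 19.169° = 99.283033
roll angle φ = 33.812° = 0.59013073 rad
x = r_b·(cos φ + φ·sin φ) = 99.283033·(0.83086794 + 0.59013073·0.55646964) = 115.094628
y = r_b·(sin φ − φ·cos φ) = 99.283033·(0.55646964 − 0.59013073·0.83086794) = 6.567468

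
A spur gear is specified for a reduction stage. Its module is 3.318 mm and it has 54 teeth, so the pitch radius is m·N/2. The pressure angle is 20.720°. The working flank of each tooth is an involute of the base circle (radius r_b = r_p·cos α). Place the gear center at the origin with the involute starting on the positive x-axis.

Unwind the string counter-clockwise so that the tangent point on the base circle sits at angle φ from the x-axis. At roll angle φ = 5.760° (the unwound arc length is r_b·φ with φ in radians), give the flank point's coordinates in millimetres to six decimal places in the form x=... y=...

x=84.213980 y=0.028349

pitch radius r_p = m·N/2 = 3.318·54/2 = 89.586000
base radius r_b = r_p·cos α = 89.586000·cos 20.720° = 83.791630
roll angle φ = 5.760° = 0.10053096 rad
x = r_b·(cos φ + φ·sin φ) = 83.791630·(0.99495102 + 0.10053096·0.10036171) = 84.213980
y = r_b·(sin φ − φ·cos φ) = 83.791630·(0.10036171 − 0.10053096·0.99495102) = 0.028349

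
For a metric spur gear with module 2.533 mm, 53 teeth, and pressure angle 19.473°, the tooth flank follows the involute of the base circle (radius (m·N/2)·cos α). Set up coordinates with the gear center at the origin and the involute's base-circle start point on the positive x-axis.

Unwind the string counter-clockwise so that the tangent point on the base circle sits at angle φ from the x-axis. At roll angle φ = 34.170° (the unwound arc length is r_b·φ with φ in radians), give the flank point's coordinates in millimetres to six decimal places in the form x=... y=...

pitch radius r_p = m·N/2 = 2.533·53/2 = 67.124500
base radius r_b = r_p·cos α = 67.124500·cos 19.473° = 63.284891
roll angle φ = 34.170° = 0.59637901 rad
x = r_b·(cos φ + φ·sin φ) = 63.284891·(0.82737477 + 0.59637901·0.56165024) = 73.558002
y = r_b·(sin φ − φ·cos φ) = 63.284891·(0.56165024 − 0.59637901·0.82737477) = 4.317378

x=73.558002 y=4.317378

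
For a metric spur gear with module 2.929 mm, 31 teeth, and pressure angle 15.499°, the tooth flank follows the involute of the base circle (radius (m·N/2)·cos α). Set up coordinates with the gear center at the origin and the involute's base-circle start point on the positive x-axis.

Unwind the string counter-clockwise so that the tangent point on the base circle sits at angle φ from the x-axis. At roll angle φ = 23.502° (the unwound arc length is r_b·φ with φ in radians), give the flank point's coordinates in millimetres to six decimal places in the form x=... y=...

x=47.275608 y=0.989610

pitch radius r_p = m·N/2 = 2.929·31/2 = 45.399500
base radius r_b = r_p·cos α = 45.399500·cos 15.499° = 43.748553
roll angle φ = 23.502° = 0.41018728 rad
x = r_b·(cos φ + φ·sin φ) = 43.748553·(0.91704615 + 0.41018728·0.39878108) = 47.275608
y = r_b·(sin φ − φ·cos φ) = 43.748553·(0.39878108 − 0.41018728·0.91704615) = 0.989610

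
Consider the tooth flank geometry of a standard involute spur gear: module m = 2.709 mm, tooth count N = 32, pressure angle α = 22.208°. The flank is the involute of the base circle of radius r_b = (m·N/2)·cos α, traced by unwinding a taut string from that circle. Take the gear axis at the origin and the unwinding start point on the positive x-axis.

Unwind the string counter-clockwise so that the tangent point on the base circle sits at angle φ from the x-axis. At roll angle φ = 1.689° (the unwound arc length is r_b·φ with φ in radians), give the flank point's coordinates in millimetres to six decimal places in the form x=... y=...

x=40.146079 y=0.000343

pitch radius r_p = m·N/2 = 2.709·32/2 = 43.344000
base radius r_b = r_p·cos α = 43.344000·cos 22.208° = 40.128648
roll angle φ = 1.689° = 0.02947861 rad
x = r_b·(cos φ + φ·sin φ) = 40.128648·(0.99956554 + 0.02947861·0.02947434) = 40.146079
y = r_b·(sin φ − φ·cos φ) = 40.128648·(0.02947434 − 0.02947861·0.99956554) = 0.000343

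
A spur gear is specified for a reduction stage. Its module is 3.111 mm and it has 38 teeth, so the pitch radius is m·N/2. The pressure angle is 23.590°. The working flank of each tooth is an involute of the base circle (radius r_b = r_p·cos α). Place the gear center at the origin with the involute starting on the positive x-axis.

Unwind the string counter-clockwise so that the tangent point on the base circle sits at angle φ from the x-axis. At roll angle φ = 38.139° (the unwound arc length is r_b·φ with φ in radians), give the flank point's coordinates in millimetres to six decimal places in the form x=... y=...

pitch radius r_p = m·N/2 = 3.111·38/2 = 59.109000
base radius r_b = r_p·cos α = 59.109000·cos 23.590° = 54.169414
roll angle φ = 38.139° = 0.66565112 rad
x = r_b·(cos φ + φ·sin φ) = 54.169414·(0.78651484 + 0.66565112·0.61757138) = 64.873394
y = r_b·(sin φ − φ·cos φ) = 54.169414·(0.61757138 − 0.66565112·0.78651484) = 5.093382

x=64.873394 y=5.093382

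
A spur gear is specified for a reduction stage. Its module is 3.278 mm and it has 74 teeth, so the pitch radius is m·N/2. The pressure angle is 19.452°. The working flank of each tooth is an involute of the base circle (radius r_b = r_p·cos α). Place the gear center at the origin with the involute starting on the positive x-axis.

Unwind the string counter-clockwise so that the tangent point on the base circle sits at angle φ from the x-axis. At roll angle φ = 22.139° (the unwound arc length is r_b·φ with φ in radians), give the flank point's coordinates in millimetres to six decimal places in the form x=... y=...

pitch radius r_p = m·N/2 = 3.278·74/2 = 121.286000
base radius r_b = r_p·cos α = 121.286000·cos 19.452° = 114.363093
roll angle φ = 22.139° = 0.38639844 rad
x = r_b·(cos φ + φ·sin φ) = 114.363093·(0.92627233 + 0.38639844·0.37685484) = 122.584479
y = r_b·(sin φ − φ·cos φ) = 114.363093·(0.37685484 − 0.38639844·0.92627233) = 2.166570

x=122.584479 y=2.166570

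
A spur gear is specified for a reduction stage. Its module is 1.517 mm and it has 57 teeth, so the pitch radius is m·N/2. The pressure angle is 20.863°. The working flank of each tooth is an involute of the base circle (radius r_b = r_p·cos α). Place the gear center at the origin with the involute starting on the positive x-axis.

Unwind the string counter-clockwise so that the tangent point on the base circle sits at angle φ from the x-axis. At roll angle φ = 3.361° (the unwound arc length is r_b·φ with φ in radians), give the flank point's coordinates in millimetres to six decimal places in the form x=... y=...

pitch radius r_p = m·N/2 = 1.517·57/2 = 43.234500
base radius r_b = r_p·cos α = 43.234500·cos 20.863° = 40.399815
roll angle φ = 3.361° = 0.05866052 rad
x = r_b·(cos φ + φ·sin φ) = 40.399815·(0.99827997 + 0.05866052·0.05862688) = 40.469264
y = r_b·(sin φ − φ·cos φ) = 40.399815·(0.05862688 − 0.05866052·0.99827997) = 0.002717

x=40.469264 y=0.002717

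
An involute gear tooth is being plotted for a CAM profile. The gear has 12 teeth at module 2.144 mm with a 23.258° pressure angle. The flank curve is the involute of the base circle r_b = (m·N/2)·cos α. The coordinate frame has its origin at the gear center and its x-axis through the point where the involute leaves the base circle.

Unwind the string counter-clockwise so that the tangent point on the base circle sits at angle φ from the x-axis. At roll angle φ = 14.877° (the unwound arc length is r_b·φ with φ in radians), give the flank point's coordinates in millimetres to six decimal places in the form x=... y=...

x=12.210334 y=0.068500

pitch radius r_p = m·N/2 = 2.144·12/2 = 12.864000
base radius r_b = r_p·cos α = 12.864000·cos 23.258° = 11.818621
roll angle φ = 14.877° = 0.25965263 rad
x = r_b·(cos φ + φ·sin φ) = 11.818621·(0.96647922 + 0.25965263·0.25674484) = 12.210334
y = r_b·(sin φ − φ·cos φ) = 11.818621·(0.25674484 − 0.25965263·0.96647922) = 0.068500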